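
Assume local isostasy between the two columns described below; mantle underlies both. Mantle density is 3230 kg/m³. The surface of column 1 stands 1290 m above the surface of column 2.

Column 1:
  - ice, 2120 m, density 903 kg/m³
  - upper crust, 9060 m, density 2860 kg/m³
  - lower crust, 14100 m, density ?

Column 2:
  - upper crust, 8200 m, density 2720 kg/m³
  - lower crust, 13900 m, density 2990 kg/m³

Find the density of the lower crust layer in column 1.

2990 kg/m³

Take the compensation level at the base of the deeper column (depth z_c below the surface of column 1) and equate Σ ρ_i t_i down to z_c; mantle fills any gap and the z_c terms cancel.
Column 1: 2120×903 + 9060×2860 + 14100×ρ + (z_c − 25280)×3230
Column 2: 1290×0 + 8200×2720 + 13900×2990 + (z_c − 1290 − 22100)×3230
The z_c×3230 term appears on both sides and cancels. Collect the known terms of each column as K = Σ(ρt)_known − 3230 × (depth of known layers): K_1 = 27825960 − 3230×25280 = −53828440; K_2 = 63865000 − 3230×(1290 + 22100) = −11684700.
Balance: K_1 + 14100×ρ = K_2, so ρ = (K_2 − K_1)/14100 = 42143700/14100 = 2990 kg/m³.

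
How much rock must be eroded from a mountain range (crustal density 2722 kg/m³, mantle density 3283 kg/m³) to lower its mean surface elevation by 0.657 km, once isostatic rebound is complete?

Net drop Δ = e − u = e − e ρ_c/ρ_m = e (ρ_m − ρ_c)/ρ_m.
e = Δ ρ_m/(ρ_m − ρ_c) = 0.657 km × 3283/561 = 3.84 km.

3.84 km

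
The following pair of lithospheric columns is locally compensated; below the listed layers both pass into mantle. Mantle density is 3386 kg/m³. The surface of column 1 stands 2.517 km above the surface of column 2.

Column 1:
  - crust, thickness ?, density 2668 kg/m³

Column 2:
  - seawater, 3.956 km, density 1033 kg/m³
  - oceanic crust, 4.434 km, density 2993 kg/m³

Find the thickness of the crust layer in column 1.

27.3 km

Take the compensation level at the base of the deeper column (depth z_c below the surface of column 1) and equate Σ ρ_i t_i down to z_c; mantle fills any gap and the z_c terms cancel.
Column 1: x×2668 + (z_c − 0 − x)×3386
Column 2: 2.517×0 + 3.956×1033 + 4.434×2993 + (z_c − 2.517 − 8.39)×3386
The z_c×3386 term appears on both sides and cancels. Collect the known terms of each column as K = Σ(ρt)_known − 3386 × (depth of known layers): K_1 = 0 − 3386×0 = 0; K_2 = 17357.51 − 3386×(2.517 + 8.39) = −19573.592.
Balance: K_1 − x×(3386 − 2668) = K_2, so x = (K_1 − K_2)/(3386 − 2668) = 19573.6/718 = 27.3 km.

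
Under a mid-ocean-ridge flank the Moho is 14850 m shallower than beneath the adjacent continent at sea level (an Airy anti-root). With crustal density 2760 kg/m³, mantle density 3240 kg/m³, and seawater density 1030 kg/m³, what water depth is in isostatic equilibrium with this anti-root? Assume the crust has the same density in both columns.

4120 m

Replacing a thickness d of crust by seawater at the top must be balanced by replacing crust with mantle at the base: d (ρ_c − ρ_w) = a (ρ_m − ρ_c).
d = a (ρ_m − ρ_c)/(ρ_c − ρ_w) = 14850 m × 480/1730 = 4120 m.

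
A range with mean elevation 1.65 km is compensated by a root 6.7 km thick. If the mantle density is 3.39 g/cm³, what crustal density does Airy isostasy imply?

2.72 g/cm³

ρ_c h = (ρ_m − ρ_c) r → ρ_c (h + r) = ρ_m r → ρ_c = ρ_m r / (h + r).
ρ_c = 3.39 × 6.7 km / (1.65 km + 6.7 km) = 2.72 g/cm³.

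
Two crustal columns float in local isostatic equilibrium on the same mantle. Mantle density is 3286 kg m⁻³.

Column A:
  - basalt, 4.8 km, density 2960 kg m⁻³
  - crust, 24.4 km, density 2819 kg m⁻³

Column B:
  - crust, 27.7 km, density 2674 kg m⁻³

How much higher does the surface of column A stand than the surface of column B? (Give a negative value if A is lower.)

−1.22 km

For any compensation level in the mantle, the mantle terms cancel and isostasy reduces to e = (Σt_A − Σt_B) − (Σ(ρt)_A − Σ(ρt)_B) / ρ_m.
Σt_A = 29.2 km; Σt_B = 27.7 km; Σ(ρt)_A = 82991.6; Σ(ρt)_B = 74069.8 (in km·kg m⁻³).
e = (29.2 − 27.7) − (82991.6 − 74069.8) / 3286 = −1.22 km.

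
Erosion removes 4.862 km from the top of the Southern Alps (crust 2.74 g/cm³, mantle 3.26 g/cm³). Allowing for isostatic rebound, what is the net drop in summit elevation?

0.776 km

Rebound u = e ρ_c/ρ_m = 4.862 km × 2.74/3.26 = 4.086 km.
Net surface drop = e − u = 4.862 km − 4.086 km = e (ρ_m − ρ_c)/ρ_m = 0.776 km.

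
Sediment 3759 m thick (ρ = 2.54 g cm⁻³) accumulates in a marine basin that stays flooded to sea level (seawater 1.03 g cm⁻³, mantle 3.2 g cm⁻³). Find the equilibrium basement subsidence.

Submarine loading: the sediment displaces seawater, and the subsidence is in turn flooded, so s (ρ_m − ρ_w) = t (ρ_sed − ρ_w).
s = 3759 m × (2.54 − 1.03) / (3.2 − 1.03) = 2620 m.

2620 m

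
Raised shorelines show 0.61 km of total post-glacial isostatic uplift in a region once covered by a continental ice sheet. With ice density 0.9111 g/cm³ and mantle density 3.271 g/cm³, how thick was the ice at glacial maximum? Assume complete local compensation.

2.19 km

u = t ρ_ice/ρ_m → t = u ρ_m/ρ_ice = 0.61 km × 3.271/0.9111 = 2.19 km.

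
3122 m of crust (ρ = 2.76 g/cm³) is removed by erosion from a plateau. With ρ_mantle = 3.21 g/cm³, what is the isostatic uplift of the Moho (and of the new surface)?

Unloading: uplift u = e ρ_c/ρ_m = 3122 m × 2.76/3.21 = 2680 m.

2680 m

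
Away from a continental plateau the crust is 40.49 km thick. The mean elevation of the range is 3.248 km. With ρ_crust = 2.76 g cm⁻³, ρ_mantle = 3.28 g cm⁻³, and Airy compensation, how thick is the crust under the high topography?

Root depth r = h ρ_c / (ρ_m − ρ_c) = 3.248 km × 2.76 / 0.52 = 17.24 km.
Total thickness = T + h + r = 40.49 km + 3.248 km + 17.24 km = 61 km.

61 km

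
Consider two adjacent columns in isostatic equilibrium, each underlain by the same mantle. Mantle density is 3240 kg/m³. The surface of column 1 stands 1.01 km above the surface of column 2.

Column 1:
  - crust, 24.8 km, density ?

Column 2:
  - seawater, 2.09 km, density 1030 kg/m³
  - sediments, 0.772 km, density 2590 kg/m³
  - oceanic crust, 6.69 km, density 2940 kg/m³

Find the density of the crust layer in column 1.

Take the compensation level at the base of the deeper column (depth z_c below the surface of column 1) and equate Σ ρ_i t_i down to z_c; mantle fills any gap and the z_c terms cancel.
Column 1: 24.8×ρ + (z_c − 24.8)×3240
Column 2: 1.01×0 + 2.09×1030 + 0.772×2590 + 6.69×2940 + (z_c − 1.01 − 9.552)×3240
The z_c×3240 term appears on both sides and cancels. Collect the known terms of each column as K = Σ(ρt)_known − 3240 × (depth of known layers): K_1 = 0 − 3240×24.8 = −80352; K_2 = 23820.78 − 3240×(1.01 + 9.552) = −10400.1.
Balance: K_1 + 24.8×ρ = K_2, so ρ = (K_2 − K_1)/24.8 = 69951.9/24.8 = 2820 kg/m³.

2820 kg/m³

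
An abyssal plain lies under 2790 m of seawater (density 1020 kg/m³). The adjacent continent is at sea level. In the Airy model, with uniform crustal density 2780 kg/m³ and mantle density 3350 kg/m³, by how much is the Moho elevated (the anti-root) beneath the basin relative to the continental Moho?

8610 m

By Archimedes' principle applied to the lithosphere: replacing crust with seawater at the top is compensated by replacing crust with mantle at the base: d (ρ_c − ρ_w) = a (ρ_m − ρ_c).
a = d (ρ_c − ρ_w)/(ρ_m − ρ_c) = 2790 m × 1760/570 = 8610 m.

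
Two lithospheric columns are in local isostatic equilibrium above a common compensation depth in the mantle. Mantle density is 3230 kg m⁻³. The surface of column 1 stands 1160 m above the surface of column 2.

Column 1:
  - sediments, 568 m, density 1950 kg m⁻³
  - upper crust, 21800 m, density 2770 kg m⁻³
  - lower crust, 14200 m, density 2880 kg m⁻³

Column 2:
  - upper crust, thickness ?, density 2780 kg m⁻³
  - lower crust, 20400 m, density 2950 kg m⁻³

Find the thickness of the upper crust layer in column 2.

Take the compensation level at the base of the deeper column (depth z_c below the surface of column 1) and equate Σ ρ_i t_i down to z_c; mantle fills any gap and the z_c terms cancel.
Column 1: 568×1950 + 21800×2770 + 14200×2880 + (z_c − 36568)×3230
Column 2: 1160×0 + x×2780 + 20400×2950 + (z_c − 1160 − 20400 − x)×3230
The z_c×3230 term appears on both sides and cancels. Collect the known terms of each column as K = Σ(ρt)_known − 3230 × (depth of known layers): K_1 = 102389600 − 3230×36568 = −15725040; K_2 = 60180000 − 3230×(1160 + 20400) = −9458800.
Balance: K_1 = K_2 − x×(3230 − 2780), so x = (K_2 − K_1)/(3230 − 2780) = 6266240/450 = 13900 m.

13900 m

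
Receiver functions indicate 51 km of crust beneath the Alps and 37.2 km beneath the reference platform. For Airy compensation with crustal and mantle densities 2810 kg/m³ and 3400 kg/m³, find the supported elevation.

2.39 km

Excess crust Δ = 51 km − 37.2 km = 13.8 km, split between elevation h and root r with h + r = Δ.
Airy balance ρ_c h = (ρ_m − ρ_c) r gives r = h ρ_c/(ρ_m − ρ_c), so h (1 + ρ_c/(ρ_m − ρ_c)) = Δ, i.e. h = Δ (ρ_m − ρ_c)/ρ_m.
h = 13.8 km × 590/3400 = 2.39 km.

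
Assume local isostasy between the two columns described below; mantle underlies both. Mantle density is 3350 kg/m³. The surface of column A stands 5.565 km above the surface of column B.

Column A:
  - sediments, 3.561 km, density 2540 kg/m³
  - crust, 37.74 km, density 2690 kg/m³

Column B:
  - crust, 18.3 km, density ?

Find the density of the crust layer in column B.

2850 kg/m³

Take the compensation level at the base of the deeper column (depth z_c below the surface of column A) and equate Σ ρ_i t_i down to z_c; mantle fills any gap and the z_c terms cancel.
Column A: 3.561×2540 + 37.74×2690 + (z_c − 41.301)×3350
Column B: 5.565×0 + 18.3×ρ + (z_c − 5.565 − 18.3)×3350
The z_c×3350 term appears on both sides and cancels. Collect the known terms of each column as K = Σ(ρt)_known − 3350 × (depth of known layers): K_A = 110565.54 − 3350×41.301 = −27792.81; K_B = 0 − 3350×(5.565 + 18.3) = −79947.75.
Balance: K_A = K_B + 18.3×ρ, so ρ = (K_A − K_B)/18.3 = 52154.9/18.3 = 2850 kg/m³.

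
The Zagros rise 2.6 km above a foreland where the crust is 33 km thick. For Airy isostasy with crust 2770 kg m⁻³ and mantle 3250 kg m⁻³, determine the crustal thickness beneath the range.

50.6 km

Root depth r = h ρ_c / (ρ_m − ρ_c) = 2.6 km × 2770 / 480 = 15 km.
Total thickness = T + h + r = 33 km + 2.6 km + 15 km = 50.6 km.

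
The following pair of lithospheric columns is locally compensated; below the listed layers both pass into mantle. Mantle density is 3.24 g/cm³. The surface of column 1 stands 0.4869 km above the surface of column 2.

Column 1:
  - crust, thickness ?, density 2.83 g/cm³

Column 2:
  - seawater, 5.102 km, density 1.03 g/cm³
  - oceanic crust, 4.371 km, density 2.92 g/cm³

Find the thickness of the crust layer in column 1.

Take the compensation level at the base of the deeper column (depth z_c below the surface of column 1) and equate Σ ρ_i t_i down to z_c; mantle fills any gap and the z_c terms cancel.
Column 1: x×2.83 + (z_c − 0 − x)×3.24
Column 2: 0.4869×0 + 5.102×1.03 + 4.371×2.92 + (z_c − 0.4869 − 9.473)×3.24
The z_c×3.24 term appears on both sides and cancels. Collect the known terms of each column as K = Σ(ρt)_known − 3.24 × (depth of known layers): K_1 = 0 − 3.24×0 = 0; K_2 = 18.01838 − 3.24×(0.4869 + 9.473) = −14.251696.
Balance: K_1 − x×(3.24 − 2.83) = K_2, so x = (K_1 − K_2)/(3.24 − 2.83) = 14.2517/0.41 = 34.8 km.

34.8 km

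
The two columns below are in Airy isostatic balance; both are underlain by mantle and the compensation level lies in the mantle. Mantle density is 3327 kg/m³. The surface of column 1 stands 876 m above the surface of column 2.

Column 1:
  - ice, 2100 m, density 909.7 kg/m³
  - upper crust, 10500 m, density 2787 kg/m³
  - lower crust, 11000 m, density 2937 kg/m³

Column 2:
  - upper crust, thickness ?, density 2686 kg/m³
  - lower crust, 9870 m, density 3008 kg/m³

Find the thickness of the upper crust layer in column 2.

Take the compensation level at the base of the deeper column (depth z_c below the surface of column 1) and equate Σ ρ_i t_i down to z_c; mantle fills any gap and the z_c terms cancel.
Column 1: 2100×909.7 + 10500×2787 + 11000×2937 + (z_c − 23600)×3327
Column 2: 876×0 + x×2686 + 9870×3008 + (z_c − 876 − 9870 − x)×3327
The z_c×3327 term appears on both sides and cancels. Collect the known terms of each column as K = Σ(ρt)_known − 3327 × (depth of known layers): K_1 = 63480870 − 3327×23600 = −15036330; K_2 = 29688960 − 3327×(876 + 9870) = −6062982.
Balance: K_1 = K_2 − x×(3327 − 2686), so x = (K_2 − K_1)/(3327 − 2686) = 8973350/641 = 14000 m.

14000 m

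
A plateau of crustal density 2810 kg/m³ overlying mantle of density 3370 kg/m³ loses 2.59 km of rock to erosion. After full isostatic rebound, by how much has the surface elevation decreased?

0.43 km

Rebound u = e ρ_c/ρ_m = 2.59 km × 2810/3370 = 2.16 km.
Net surface drop = e − u = 2.59 km − 2.16 km = e (ρ_m − ρ_c)/ρ_m = 0.43 km.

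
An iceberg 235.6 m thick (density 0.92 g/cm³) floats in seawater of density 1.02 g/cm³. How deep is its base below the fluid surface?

213 m

Draft d = t ρ_obj/ρ_fluid = 235.6 m × 0.92/1.02 = 213 m.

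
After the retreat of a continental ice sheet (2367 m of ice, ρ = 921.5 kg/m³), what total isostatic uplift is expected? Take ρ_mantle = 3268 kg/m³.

667 m

Removing the load lets mantle flow back in; uplift u satisfies ρ_ice t = ρ_m u.
u = t ρ_ice/ρ_m = 2367 m × 921.5/3268 = 667 m.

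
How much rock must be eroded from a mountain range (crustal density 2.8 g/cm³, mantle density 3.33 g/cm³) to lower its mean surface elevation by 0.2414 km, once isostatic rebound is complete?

Net drop Δ = e − u = e − e ρ_c/ρ_m = e (ρ_m − ρ_c)/ρ_m.
e = Δ ρ_m/(ρ_m − ρ_c) = 0.2414 km × 3.33/0.53 = 1.52 km.

1.52 km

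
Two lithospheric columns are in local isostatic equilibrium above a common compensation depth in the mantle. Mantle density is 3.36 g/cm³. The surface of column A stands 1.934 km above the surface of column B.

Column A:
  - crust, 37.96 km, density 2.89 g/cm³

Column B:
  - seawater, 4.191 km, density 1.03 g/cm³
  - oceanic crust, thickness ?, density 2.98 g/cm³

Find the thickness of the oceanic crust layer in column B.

4.15 km

Take the compensation level at the base of the deeper column (depth z_c below the surface of column A) and equate Σ ρ_i t_i down to z_c; mantle fills any gap and the z_c terms cancel.
Column A: 37.96×2.89 + (z_c − 37.96)×3.36
Column B: 1.934×0 + 4.191×1.03 + x×2.98 + (z_c − 1.934 − 4.191 − x)×3.36
The z_c×3.36 term appears on both sides and cancels. Collect the known terms of each column as K = Σ(ρt)_known − 3.36 × (depth of known layers): K_A = 109.7044 − 3.36×37.96 = −17.8412; K_B = 4.31673 − 3.36×(1.934 + 4.191) = −16.26327.
Balance: K_A = K_B − x×(3.36 − 2.98), so x = (K_B − K_A)/(3.36 − 2.98) = 1.57793/0.38 = 4.15 km.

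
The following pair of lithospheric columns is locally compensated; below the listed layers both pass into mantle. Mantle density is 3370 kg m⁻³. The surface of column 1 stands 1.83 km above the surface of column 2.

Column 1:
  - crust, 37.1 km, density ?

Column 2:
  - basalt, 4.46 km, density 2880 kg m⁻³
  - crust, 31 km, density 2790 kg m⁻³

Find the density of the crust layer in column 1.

2660 kg m⁻³

Take the compensation level at the base of the deeper column (depth z_c below the surface of column 1) and equate Σ ρ_i t_i down to z_c; mantle fills any gap and the z_c terms cancel.
Column 1: 37.1×ρ + (z_c − 37.1)×3370
Column 2: 1.83×0 + 4.46×2880 + 31×2790 + (z_c − 1.83 − 35.46)×3370
The z_c×3370 term appears on both sides and cancels. Collect the known terms of each column as K = Σ(ρt)_known − 3370 × (depth of known layers): K_1 = 0 − 3370×37.1 = −125027; K_2 = 99334.8 − 3370×(1.83 + 35.46) = −26332.5.
Balance: K_1 + 37.1×ρ = K_2, so ρ = (K_2 − K_1)/37.1 = 98694.5/37.1 = 2660 kg m⁻³.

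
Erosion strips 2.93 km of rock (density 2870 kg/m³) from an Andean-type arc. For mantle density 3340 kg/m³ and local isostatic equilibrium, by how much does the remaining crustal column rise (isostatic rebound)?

2.52 km

Unloading: uplift u = e ρ_c/ρ_m = 2.93 km × 2870/3340 = 2.52 km.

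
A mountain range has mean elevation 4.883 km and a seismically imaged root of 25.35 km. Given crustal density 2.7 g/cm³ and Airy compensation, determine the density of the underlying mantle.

Airy balance: ρ_c h = (ρ_m − ρ_c) r → ρ_m = ρ_c (1 + h/r).
ρ_m = 2.7 × (1 + 4.883 km/25.35 km) = 3.22 g/cm³.

3.22 g/cm³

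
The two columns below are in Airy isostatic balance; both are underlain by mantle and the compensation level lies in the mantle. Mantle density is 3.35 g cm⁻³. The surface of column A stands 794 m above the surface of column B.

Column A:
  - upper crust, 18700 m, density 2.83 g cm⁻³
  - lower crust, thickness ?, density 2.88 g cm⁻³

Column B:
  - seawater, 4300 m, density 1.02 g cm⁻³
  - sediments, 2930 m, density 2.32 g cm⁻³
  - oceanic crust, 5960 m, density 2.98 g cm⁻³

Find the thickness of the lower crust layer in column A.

17400 m

Take the compensation level at the base of the deeper column (depth z_c below the surface of column A) and equate Σ ρ_i t_i down to z_c; mantle fills any gap and the z_c terms cancel.
Column A: 18700×2.83 + x×2.88 + (z_c − 18700 − x)×3.35
Column B: 794×0 + 4300×1.02 + 2930×2.32 + 5960×2.98 + (z_c − 794 − 13190)×3.35
The z_c×3.35 term appears on both sides and cancels. Collect the known terms of each column as K = Σ(ρt)_known − 3.35 × (depth of known layers): K_A = 52921 − 3.35×18700 = −9724; K_B = 28944.4 − 3.35×(794 + 13190) = −17902.
Balance: K_A − x×(3.35 − 2.88) = K_B, so x = (K_A − K_B)/(3.35 − 2.88) = 8178/0.47 = 17400 m.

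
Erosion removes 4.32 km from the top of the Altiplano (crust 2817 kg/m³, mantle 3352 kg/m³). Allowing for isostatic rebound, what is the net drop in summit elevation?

Rebound u = e ρ_c/ρ_m = 4.32 km × 2817/3352 = 3.631 km.
Net surface drop = e − u = 4.32 km − 3.631 km = e (ρ_m − ρ_c)/ρ_m = 0.689 km.

0.689 km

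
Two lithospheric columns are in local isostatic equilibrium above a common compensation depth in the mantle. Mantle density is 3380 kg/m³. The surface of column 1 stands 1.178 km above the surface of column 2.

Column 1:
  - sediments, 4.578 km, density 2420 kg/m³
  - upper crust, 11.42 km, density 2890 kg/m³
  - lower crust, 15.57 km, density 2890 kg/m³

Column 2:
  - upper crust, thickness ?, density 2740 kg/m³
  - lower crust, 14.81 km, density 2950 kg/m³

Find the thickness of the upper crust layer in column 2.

11.4 km

Take the compensation level at the base of the deeper column (depth z_c below the surface of column 1) and equate Σ ρ_i t_i down to z_c; mantle fills any gap and the z_c terms cancel.
Column 1: 4.578×2420 + 11.42×2890 + 15.57×2890 + (z_c − 31.568)×3380
Column 2: 1.178×0 + x×2740 + 14.81×2950 + (z_c − 1.178 − 14.81 − x)×3380
The z_c×3380 term appears on both sides and cancels. Collect the known terms of each column as K = Σ(ρt)_known − 3380 × (depth of known layers): K_1 = 89079.86 − 3380×31.568 = −17619.98; K_2 = 43689.5 − 3380×(1.178 + 14.81) = −10349.94.
Balance: K_1 = K_2 − x×(3380 − 2740), so x = (K_2 − K_1)/(3380 − 2740) = 7270.04/640 = 11.4 km.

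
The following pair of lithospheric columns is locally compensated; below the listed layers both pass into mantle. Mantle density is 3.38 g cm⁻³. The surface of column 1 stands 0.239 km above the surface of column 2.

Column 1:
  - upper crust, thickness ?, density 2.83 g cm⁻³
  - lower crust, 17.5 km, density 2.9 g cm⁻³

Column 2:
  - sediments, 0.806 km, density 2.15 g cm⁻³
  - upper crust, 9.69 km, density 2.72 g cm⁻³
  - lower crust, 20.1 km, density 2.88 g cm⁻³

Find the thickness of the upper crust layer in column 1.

Take the compensation level at the base of the deeper column (depth z_c below the surface of column 1) and equate Σ ρ_i t_i down to z_c; mantle fills any gap and the z_c terms cancel.
Column 1: x×2.83 + 17.5×2.9 + (z_c − 17.5 − x)×3.38
Column 2: 0.239×0 + 0.806×2.15 + 9.69×2.72 + 20.1×2.88 + (z_c − 0.239 − 30.596)×3.38
The z_c×3.38 term appears on both sides and cancels. Collect the known terms of each column as K = Σ(ρt)_known − 3.38 × (depth of known layers): K_1 = 50.75 − 3.38×17.5 = −8.4; K_2 = 85.9777 − 3.38×(0.239 + 30.596) = −18.2446.
Balance: K_1 − x×(3.38 − 2.83) = K_2, so x = (K_1 − K_2)/(3.38 − 2.83) = 9.8446/0.55 = 17.9 km.

17.9 km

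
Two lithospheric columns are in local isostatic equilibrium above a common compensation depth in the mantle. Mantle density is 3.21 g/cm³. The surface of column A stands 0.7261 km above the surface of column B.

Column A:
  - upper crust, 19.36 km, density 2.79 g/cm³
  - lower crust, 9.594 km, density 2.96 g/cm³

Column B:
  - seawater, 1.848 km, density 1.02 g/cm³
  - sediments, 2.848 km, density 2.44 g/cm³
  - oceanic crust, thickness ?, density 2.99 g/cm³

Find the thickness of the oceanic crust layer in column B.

8.9 km

Take the compensation level at the base of the deeper column (depth z_c below the surface of column A) and equate Σ ρ_i t_i down to z_c; mantle fills any gap and the z_c terms cancel.
Column A: 19.36×2.79 + 9.594×2.96 + (z_c − 28.954)×3.21
Column B: 0.7261×0 + 1.848×1.02 + 2.848×2.44 + x×2.99 + (z_c − 0.7261 − 4.696 − x)×3.21
The z_c×3.21 term appears on both sides and cancels. Collect the known terms of each column as K = Σ(ρt)_known − 3.21 × (depth of known layers): K_A = 82.41264 − 3.21×28.954 = −10.5297; K_B = 8.83408 − 3.21×(0.7261 + 4.696) = −8.570861.
Balance: K_A = K_B − x×(3.21 − 2.99), so x = (K_B − K_A)/(3.21 − 2.99) = 1.95884/0.22 = 8.9 km.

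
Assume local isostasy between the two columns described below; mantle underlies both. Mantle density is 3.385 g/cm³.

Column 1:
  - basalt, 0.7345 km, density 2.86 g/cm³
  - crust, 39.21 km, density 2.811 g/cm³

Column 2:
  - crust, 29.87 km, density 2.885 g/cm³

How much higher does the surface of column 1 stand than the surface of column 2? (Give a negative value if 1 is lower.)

2.35 km

For any compensation level in the mantle, the mantle terms cancel and isostasy reduces to e = (Σt_1 − Σt_2) − (Σ(ρt)_1 − Σ(ρt)_2) / ρ_m.
Σt_1 = 39.9445 km; Σt_2 = 29.87 km; Σ(ρt)_1 = 112.31998; Σ(ρt)_2 = 86.17495 (in km·g/cm³).
e = (39.9445 − 29.87) − (112.31998 − 86.17495) / 3.385 = 2.35 km.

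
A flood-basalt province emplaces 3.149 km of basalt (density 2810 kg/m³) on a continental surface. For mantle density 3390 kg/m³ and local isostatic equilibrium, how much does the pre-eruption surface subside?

Subaerial loading: s = t ρ_load / ρ_m.
s = 3.149 km × 2810/3390 = 2.61 km.

2.61 km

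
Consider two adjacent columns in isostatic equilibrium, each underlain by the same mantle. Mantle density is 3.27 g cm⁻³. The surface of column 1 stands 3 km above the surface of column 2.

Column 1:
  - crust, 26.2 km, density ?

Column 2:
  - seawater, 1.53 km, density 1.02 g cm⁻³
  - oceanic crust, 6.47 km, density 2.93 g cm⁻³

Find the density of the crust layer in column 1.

2.68 g cm⁻³

Take the compensation level at the base of the deeper column (depth z_c below the surface of column 1) and equate Σ ρ_i t_i down to z_c; mantle fills any gap and the z_c terms cancel.
Column 1: 26.2×ρ + (z_c − 26.2)×3.27
Column 2: 3×0 + 1.53×1.02 + 6.47×2.93 + (z_c − 3 − 8)×3.27
The z_c×3.27 term appears on both sides and cancels. Collect the known terms of each column as K = Σ(ρt)_known − 3.27 × (depth of known layers): K_1 = 0 − 3.27×26.2 = −85.674; K_2 = 20.5177 − 3.27×(3 + 8) = −15.4523.
Balance: K_1 + 26.2×ρ = K_2, so ρ = (K_2 − K_1)/26.2 = 70.2217/26.2 = 2.68 g cm⁻³.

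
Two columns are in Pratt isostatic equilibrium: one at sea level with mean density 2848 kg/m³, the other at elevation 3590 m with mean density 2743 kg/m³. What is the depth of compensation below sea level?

93800 m

ρ_ref D = ρ (D + h) → D (ρ_ref − ρ) = ρ h.
D = ρ h/(ρ_ref − ρ) = 2743 × 3590 m/(2848 − 2743) = 93800 m.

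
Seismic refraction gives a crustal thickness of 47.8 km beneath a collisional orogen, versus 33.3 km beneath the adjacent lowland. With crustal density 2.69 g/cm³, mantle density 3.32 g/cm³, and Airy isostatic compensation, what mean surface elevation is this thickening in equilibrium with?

2.75 km

Excess crust Δ = 47.8 km − 33.3 km = 14.5 km, split between elevation h and root r with h + r = Δ.
Airy balance ρ_c h = (ρ_m − ρ_c) r gives r = h ρ_c/(ρ_m − ρ_c), so h (1 + ρ_c/(ρ_m − ρ_c)) = Δ, i.e. h = Δ (ρ_m − ρ_c)/ρ_m.
h = 14.5 km × 0.63/3.32 = 2.75 km.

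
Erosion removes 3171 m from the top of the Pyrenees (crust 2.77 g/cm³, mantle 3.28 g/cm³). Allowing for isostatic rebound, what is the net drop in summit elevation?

Rebound u = e ρ_c/ρ_m = 3171 m × 2.77/3.28 = 2678 m.
Net surface drop = e − u = 3171 m − 2678 m = e (ρ_m − ρ_c)/ρ_m = 493 m.

493 m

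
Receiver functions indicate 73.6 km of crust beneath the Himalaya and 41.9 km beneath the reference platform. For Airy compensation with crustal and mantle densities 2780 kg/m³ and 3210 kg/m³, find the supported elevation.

Excess crust Δ = 73.6 km − 41.9 km = 31.7 km, split between elevation h and root r with h + r = Δ.
Airy balance ρ_c h = (ρ_m − ρ_c) r gives r = h ρ_c/(ρ_m − ρ_c), so h (1 + ρ_c/(ρ_m − ρ_c)) = Δ, i.e. h = Δ (ρ_m − ρ_c)/ρ_m.
h = 31.7 km × 430/3210 = 4.25 km.

4.25 km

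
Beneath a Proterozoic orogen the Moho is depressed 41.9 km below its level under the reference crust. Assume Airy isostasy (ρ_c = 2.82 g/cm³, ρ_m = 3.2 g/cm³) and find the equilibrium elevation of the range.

5.65 km

By Archimedes' principle applied to the lithosphere: ρ_c h = (ρ_m − ρ_c) r.
h = r (ρ_m − ρ_c) / ρ_c = 41.9 km × (3.2 − 2.82) / 2.82 = 5.65 km.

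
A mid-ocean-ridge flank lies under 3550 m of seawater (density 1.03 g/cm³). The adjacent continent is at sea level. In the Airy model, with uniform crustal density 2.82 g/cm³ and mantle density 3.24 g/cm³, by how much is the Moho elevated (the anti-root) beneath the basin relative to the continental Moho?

Equating mass per unit area of the two columns: replacing crust with seawater at the top is compensated by replacing crust with mantle at the base: d (ρ_c − ρ_w) = a (ρ_m − ρ_c).
a = d (ρ_c − ρ_w)/(ρ_m − ρ_c) = 3550 m × 1.79/0.42 = 15100 m.

15100 m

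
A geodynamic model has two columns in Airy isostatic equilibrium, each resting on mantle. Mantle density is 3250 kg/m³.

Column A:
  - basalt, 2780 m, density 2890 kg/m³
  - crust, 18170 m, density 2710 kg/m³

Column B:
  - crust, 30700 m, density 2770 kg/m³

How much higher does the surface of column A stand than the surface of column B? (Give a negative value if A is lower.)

−1210 m

For any compensation level in the mantle, the mantle terms cancel and isostasy reduces to e = (Σt_A − Σt_B) − (Σ(ρt)_A − Σ(ρt)_B) / ρ_m.
Σt_A = 20950 m; Σt_B = 30700 m; Σ(ρt)_A = 57274900; Σ(ρt)_B = 85039000 (in m·kg/m³).
e = (20950 − 30700) − (57274900 − 85039000) / 3250 = −1210 m.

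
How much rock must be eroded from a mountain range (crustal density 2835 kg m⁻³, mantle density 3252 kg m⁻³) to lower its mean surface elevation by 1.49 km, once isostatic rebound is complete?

Net drop Δ = e − u = e − e ρ_c/ρ_m = e (ρ_m − ρ_c)/ρ_m.
e = Δ ρ_m/(ρ_m − ρ_c) = 1.49 km × 3252/417 = 11.6 km.

11.6 km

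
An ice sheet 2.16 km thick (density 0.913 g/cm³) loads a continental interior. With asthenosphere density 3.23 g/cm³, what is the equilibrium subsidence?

Equating mass per unit area of the two columns: the ice load ρ_ice t is balanced by mantle displaced below, ρ_m s.
s = t ρ_ice / ρ_m = 2.16 km × 0.913/3.23 = 0.611 km.

0.611 km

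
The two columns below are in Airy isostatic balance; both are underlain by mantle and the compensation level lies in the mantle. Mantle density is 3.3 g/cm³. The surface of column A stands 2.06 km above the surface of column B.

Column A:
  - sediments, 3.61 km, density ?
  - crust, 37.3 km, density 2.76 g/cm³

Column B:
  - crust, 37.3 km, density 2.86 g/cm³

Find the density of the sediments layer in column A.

2.45 g/cm³

Take the compensation level at the base of the deeper column (depth z_c below the surface of column A) and equate Σ ρ_i t_i down to z_c; mantle fills any gap and the z_c terms cancel.
Column A: 3.61×ρ + 37.3×2.76 + (z_c − 40.91)×3.3
Column B: 2.06×0 + 37.3×2.86 + (z_c − 2.06 − 37.3)×3.3
The z_c×3.3 term appears on both sides and cancels. Collect the known terms of each column as K = Σ(ρt)_known − 3.3 × (depth of known layers): K_A = 102.948 − 3.3×40.91 = −32.055; K_B = 106.678 − 3.3×(2.06 + 37.3) = −23.21.
Balance: K_A + 3.61×ρ = K_B, so ρ = (K_B − K_A)/3.61 = 8.845/3.61 = 2.45 g/cm³.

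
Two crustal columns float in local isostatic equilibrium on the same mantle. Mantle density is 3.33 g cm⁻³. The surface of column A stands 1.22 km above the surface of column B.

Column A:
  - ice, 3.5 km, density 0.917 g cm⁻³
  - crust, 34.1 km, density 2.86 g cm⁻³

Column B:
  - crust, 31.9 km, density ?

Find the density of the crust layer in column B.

Take the compensation level at the base of the deeper column (depth z_c below the surface of column A) and equate Σ ρ_i t_i down to z_c; mantle fills any gap and the z_c terms cancel.
Column A: 3.5×0.917 + 34.1×2.86 + (z_c − 37.6)×3.33
Column B: 1.22×0 + 31.9×ρ + (z_c − 1.22 − 31.9)×3.33
The z_c×3.33 term appears on both sides and cancels. Collect the known terms of each column as K = Σ(ρt)_known − 3.33 × (depth of known layers): K_A = 100.7355 − 3.33×37.6 = −24.4725; K_B = 0 − 3.33×(1.22 + 31.9) = −110.2896.
Balance: K_A = K_B + 31.9×ρ, so ρ = (K_A − K_B)/31.9 = 85.8171/31.9 = 2.69 g cm⁻³.

2.69 g cm⁻³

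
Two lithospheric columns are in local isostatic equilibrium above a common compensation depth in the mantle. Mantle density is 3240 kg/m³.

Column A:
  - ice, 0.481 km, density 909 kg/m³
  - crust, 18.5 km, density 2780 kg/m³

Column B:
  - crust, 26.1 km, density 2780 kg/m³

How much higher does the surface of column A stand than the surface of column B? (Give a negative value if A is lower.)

−0.733 km

For any compensation level in the mantle, the mantle terms cancel and isostasy reduces to e = (Σt_A − Σt_B) − (Σ(ρt)_A − Σ(ρt)_B) / ρ_m.
Σt_A = 18.981 km; Σt_B = 26.1 km; Σ(ρt)_A = 51867.229; Σ(ρt)_B = 72558 (in km·kg/m³).
e = (18.981 − 26.1) − (51867.229 − 72558) / 3240 = −0.733 km.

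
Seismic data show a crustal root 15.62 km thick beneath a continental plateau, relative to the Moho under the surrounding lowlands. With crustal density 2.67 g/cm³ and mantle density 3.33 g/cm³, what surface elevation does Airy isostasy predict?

In Airy isostatic equilibrium: ρ_c h = (ρ_m − ρ_c) r.
h = r (ρ_m − ρ_c) / ρ_c = 15.62 km × (3.33 − 2.67) / 2.67 = 3.86 km.

3.86 km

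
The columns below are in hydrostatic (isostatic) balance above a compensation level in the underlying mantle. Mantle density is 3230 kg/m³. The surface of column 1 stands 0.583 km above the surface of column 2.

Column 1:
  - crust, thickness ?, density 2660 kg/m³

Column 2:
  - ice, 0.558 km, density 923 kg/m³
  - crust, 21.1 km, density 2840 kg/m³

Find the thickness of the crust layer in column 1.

Take the compensation level at the base of the deeper column (depth z_c below the surface of column 1) and equate Σ ρ_i t_i down to z_c; mantle fills any gap and the z_c terms cancel.
Column 1: x×2660 + (z_c − 0 − x)×3230
Column 2: 0.583×0 + 0.558×923 + 21.1×2840 + (z_c − 0.583 − 21.658)×3230
The z_c×3230 term appears on both sides and cancels. Collect the known terms of each column as K = Σ(ρt)_known − 3230 × (depth of known layers): K_1 = 0 − 3230×0 = 0; K_2 = 60439.034 − 3230×(0.583 + 21.658) = −11399.396.
Balance: K_1 − x×(3230 − 2660) = K_2, so x = (K_1 − K_2)/(3230 − 2660) = 11399.4/570 = 20 km.

20 km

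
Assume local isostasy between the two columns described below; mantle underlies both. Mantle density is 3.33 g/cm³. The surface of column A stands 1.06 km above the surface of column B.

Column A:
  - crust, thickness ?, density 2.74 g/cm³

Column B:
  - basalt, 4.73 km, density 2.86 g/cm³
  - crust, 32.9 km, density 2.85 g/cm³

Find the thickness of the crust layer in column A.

Take the compensation level at the base of the deeper column (depth z_c below the surface of column A) and equate Σ ρ_i t_i down to z_c; mantle fills any gap and the z_c terms cancel.
Column A: x×2.74 + (z_c − 0 − x)×3.33
Column B: 1.06×0 + 4.73×2.86 + 32.9×2.85 + (z_c − 1.06 − 37.63)×3.33
The z_c×3.33 term appears on both sides and cancels. Collect the known terms of each column as K = Σ(ρt)_known − 3.33 × (depth of known layers): K_A = 0 − 3.33×0 = 0; K_B = 107.2928 − 3.33×(1.06 + 37.63) = −21.5449.
Balance: K_A − x×(3.33 − 2.74) = K_B, so x = (K_A − K_B)/(3.33 − 2.74) = 21.5449/0.59 = 36.5 km.

36.5 km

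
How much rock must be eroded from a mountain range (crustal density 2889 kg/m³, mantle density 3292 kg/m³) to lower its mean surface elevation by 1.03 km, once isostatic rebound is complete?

8.41 km

Net drop Δ = e − u = e − e ρ_c/ρ_m = e (ρ_m − ρ_c)/ρ_m.
e = Δ ρ_m/(ρ_m − ρ_c) = 1.03 km × 3292/403 = 8.41 km.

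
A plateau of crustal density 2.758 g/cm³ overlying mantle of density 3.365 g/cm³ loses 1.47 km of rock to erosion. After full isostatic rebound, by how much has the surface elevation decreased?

Rebound u = e ρ_c/ρ_m = 1.47 km × 2.758/3.365 = 1.205 km.
Net surface drop = e − u = 1.47 km − 1.205 km = e (ρ_m − ρ_c)/ρ_m = 0.265 km.

0.265 km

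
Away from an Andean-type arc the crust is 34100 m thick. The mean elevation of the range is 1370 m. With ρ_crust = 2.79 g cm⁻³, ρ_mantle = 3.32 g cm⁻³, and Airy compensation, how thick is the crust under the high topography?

42700 m

Root depth r = h ρ_c / (ρ_m − ρ_c) = 1370 m × 2.79 / 0.53 = 7212 m.
Total thickness = T + h + r = 34100 m + 1370 m + 7212 m = 42700 m.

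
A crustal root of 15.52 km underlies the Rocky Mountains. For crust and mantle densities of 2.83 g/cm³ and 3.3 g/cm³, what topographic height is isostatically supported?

For local isostatic compensation: ρ_c h = (ρ_m − ρ_c) r.
h = r (ρ_m − ρ_c) / ρ_c = 15.52 km × (3.3 − 2.83) / 2.83 = 2.58 km.

2.58 km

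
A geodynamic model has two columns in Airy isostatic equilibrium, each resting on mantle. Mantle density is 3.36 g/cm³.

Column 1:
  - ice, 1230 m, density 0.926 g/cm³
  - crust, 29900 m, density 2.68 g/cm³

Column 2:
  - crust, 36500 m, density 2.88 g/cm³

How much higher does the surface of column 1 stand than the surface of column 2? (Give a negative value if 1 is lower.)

For any compensation level in the mantle, the mantle terms cancel and isostasy reduces to e = (Σt_1 − Σt_2) − (Σ(ρt)_1 − Σ(ρt)_2) / ρ_m.
Σt_1 = 31130 m; Σt_2 = 36500 m; Σ(ρt)_1 = 81270.98; Σ(ρt)_2 = 105120 (in m·g/cm³).
e = (31130 − 36500) − (81270.98 − 105120) / 3.36 = 1730 m.

1730 m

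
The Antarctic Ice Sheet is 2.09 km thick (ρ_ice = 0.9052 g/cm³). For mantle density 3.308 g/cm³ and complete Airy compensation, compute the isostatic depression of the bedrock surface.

By Archimedes' principle applied to the lithosphere: the ice load ρ_ice t is balanced by mantle displaced below, ρ_m s.
s = t ρ_ice / ρ_m = 2.09 km × 0.9052/3.308 = 0.572 km.

0.572 km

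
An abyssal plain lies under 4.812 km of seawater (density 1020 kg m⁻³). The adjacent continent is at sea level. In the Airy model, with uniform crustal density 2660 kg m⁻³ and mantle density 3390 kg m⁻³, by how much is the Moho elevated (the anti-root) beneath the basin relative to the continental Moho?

10.8 km

For local isostatic compensation: replacing crust with seawater at the top is compensated by replacing crust with mantle at the base: d (ρ_c − ρ_w) = a (ρ_m − ρ_c).
a = d (ρ_c − ρ_w)/(ρ_m − ρ_c) = 4.812 km × 1640/730 = 10.8 km.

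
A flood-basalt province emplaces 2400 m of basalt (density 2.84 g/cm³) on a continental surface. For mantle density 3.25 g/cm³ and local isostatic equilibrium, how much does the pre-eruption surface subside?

Subaerial loading: s = t ρ_load / ρ_m.
s = 2400 m × 2.84/3.25 = 2100 m.

2100 m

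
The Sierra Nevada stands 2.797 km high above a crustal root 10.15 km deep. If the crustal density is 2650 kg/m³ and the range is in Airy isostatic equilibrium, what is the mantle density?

Airy balance: ρ_c h = (ρ_m − ρ_c) r → ρ_m = ρ_c (1 + h/r).
ρ_m = 2650 × (1 + 2.797 km/10.15 km) = 3380 kg/m³.

3380 kg/m³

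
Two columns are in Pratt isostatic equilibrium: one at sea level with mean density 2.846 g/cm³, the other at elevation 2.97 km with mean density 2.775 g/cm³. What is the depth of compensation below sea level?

ρ_ref D = ρ (D + h) → D (ρ_ref − ρ) = ρ h.
D = ρ h/(ρ_ref − ρ) = 2.775 × 2.97 km/(2.846 − 2.775) = 116 km.

116 km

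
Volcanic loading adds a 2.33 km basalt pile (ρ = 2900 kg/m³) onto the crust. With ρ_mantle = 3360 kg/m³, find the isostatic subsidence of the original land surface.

Subaerial loading: s = t ρ_load / ρ_m.
s = 2.33 km × 2900/3360 = 2.01 km.

2.01 km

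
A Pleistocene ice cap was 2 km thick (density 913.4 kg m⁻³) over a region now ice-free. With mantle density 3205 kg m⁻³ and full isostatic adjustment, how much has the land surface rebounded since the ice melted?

0.57 km

Removing the load lets mantle flow back in; uplift u satisfies ρ_ice t = ρ_m u.
u = t ρ_ice/ρ_m = 2 km × 913.4/3205 = 0.57 km.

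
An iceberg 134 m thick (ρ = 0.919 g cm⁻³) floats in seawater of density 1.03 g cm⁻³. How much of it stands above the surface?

14.4 m

Floating equilibrium: submerged depth d = t ρ_obj/ρ_fluid = 134 m × 0.919/1.03 = 119.6 m.
Freeboard = t − d = 134 m − 119.6 m = 14.4 m.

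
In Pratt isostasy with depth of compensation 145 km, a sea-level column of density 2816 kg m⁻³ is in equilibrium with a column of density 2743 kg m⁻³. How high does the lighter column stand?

ρ_ref D = ρ (D + h) → h = D (ρ_ref − ρ)/ρ.
h = 145 km × (2816 − 2743)/2743 = 3.86 km.

3.86 km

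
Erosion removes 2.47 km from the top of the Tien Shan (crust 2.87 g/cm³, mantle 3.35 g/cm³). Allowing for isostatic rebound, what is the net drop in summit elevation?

0.354 km

Rebound u = e ρ_c/ρ_m = 2.47 km × 2.87/3.35 = 2.116 km.
Net surface drop = e − u = 2.47 km − 2.116 km = e (ρ_m − ρ_c)/ρ_m = 0.354 km.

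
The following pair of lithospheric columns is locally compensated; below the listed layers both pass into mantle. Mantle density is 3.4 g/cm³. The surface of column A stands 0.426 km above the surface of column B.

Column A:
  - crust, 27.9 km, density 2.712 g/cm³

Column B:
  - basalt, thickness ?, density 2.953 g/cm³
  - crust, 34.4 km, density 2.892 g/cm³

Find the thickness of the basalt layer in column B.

0.608 km

Take the compensation level at the base of the deeper column (depth z_c below the surface of column A) and equate Σ ρ_i t_i down to z_c; mantle fills any gap and the z_c terms cancel.
Column A: 27.9×2.712 + (z_c − 27.9)×3.4
Column B: 0.426×0 + x×2.953 + 34.4×2.892 + (z_c − 0.426 − 34.4 − x)×3.4
The z_c×3.4 term appears on both sides and cancels. Collect the known terms of each column as K = Σ(ρt)_known − 3.4 × (depth of known layers): K_A = 75.6648 − 3.4×27.9 = −19.1952; K_B = 99.4848 − 3.4×(0.426 + 34.4) = −18.9236.
Balance: K_A = K_B − x×(3.4 − 2.953), so x = (K_B − K_A)/(3.4 − 2.953) = 0.2716/0.447 = 0.608 km.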